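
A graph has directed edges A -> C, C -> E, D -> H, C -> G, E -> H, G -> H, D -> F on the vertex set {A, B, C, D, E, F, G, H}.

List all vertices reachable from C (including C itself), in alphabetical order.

Start at C.
Its neighbours: E, G.
Then their neighbours: H.
Nothing further is reachable.

C, E, G, H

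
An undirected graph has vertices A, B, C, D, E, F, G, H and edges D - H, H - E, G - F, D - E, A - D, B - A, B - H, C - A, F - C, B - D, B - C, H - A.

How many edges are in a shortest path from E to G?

5

Distance 0: E.
Distance 1: D, H.
Distance 2: A, B.
Distance 3: C.
Distance 4: F.
Distance 5: G — contains G.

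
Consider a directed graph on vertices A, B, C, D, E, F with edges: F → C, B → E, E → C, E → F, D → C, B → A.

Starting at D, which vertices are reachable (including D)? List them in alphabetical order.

Start at D.
Its neighbours: C.
Nothing further is reachable.

C, D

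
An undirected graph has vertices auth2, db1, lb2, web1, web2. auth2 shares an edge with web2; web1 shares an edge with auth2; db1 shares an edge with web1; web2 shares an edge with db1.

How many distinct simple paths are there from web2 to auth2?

2

web2–auth2
web2–db1–web1–auth2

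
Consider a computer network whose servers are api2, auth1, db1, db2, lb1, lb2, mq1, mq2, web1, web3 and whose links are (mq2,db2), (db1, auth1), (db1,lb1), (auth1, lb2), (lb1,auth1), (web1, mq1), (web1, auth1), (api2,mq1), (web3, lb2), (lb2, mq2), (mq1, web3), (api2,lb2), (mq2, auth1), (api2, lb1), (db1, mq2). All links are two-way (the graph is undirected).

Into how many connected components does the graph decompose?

1

From api2: component {api2, auth1, db1, db2, lb1, lb2, mq1, mq2, web1, web3}.
That's 1 component.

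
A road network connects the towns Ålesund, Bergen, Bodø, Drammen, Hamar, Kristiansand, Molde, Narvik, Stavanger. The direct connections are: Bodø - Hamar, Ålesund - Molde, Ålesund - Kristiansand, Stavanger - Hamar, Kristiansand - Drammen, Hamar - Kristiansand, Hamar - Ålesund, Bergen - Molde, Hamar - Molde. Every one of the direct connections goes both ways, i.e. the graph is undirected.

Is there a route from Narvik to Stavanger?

No

Narvik has no edges, so nothing is reachable from it.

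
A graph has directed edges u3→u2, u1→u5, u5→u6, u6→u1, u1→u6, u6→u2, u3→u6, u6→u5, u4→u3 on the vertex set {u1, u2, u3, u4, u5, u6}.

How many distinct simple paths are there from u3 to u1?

u3→u6→u1

1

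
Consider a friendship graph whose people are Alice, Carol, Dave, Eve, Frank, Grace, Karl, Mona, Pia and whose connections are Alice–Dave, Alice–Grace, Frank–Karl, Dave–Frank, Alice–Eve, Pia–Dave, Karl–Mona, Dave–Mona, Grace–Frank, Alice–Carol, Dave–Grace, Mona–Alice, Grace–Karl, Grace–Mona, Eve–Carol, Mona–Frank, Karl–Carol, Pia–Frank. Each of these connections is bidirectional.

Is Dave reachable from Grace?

Explore from Grace.
Distance 1: reach Alice, Dave, Frank, Karl, Mona.
Found Dave.

Yes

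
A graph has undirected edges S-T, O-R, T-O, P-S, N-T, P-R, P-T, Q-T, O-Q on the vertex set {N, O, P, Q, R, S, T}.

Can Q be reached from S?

Explore from S.
Distance 1: reach P, T.
Distance 2: reach N, O, Q, R.
Found Q.

Yes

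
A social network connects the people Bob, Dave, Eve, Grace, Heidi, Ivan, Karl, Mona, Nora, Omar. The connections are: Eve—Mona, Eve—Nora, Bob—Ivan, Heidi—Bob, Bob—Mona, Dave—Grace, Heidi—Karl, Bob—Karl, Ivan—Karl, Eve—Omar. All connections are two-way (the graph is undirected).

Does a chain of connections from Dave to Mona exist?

No

Explore from Dave.
Distance 1: reach Grace.
The search is exhausted without reaching Mona; it lies in a different component.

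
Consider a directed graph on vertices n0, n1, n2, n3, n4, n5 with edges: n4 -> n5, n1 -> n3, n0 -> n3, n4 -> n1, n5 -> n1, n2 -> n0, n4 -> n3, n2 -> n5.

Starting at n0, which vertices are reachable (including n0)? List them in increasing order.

Start at n0.
Its neighbours: n3.
Nothing further is reachable.

n0, n3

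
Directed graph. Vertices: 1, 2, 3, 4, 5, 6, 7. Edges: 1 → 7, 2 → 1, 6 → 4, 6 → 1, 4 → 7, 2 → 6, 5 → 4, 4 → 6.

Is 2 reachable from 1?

No

Explore from 1.
Distance 1: reach 7.
The search from 1 is exhausted; no directed path reaches 2.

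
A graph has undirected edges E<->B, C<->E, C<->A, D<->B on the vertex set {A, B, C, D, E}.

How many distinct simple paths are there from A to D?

A–C–E–B–D

1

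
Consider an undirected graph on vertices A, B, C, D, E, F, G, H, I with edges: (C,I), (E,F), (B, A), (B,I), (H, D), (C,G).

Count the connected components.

3

From A: component {A, B, C, G, I}.
From D: component {D, H}.
From E: component {E, F}.
That's 3 components.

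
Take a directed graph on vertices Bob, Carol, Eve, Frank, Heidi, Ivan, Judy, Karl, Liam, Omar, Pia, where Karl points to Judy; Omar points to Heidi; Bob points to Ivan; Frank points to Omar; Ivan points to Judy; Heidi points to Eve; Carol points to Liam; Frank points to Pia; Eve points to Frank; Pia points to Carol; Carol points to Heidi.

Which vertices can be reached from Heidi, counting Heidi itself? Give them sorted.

Carol, Eve, Frank, Heidi, Liam, Omar, Pia

Start at Heidi.
Its neighbours: Eve.
Then their neighbours: Frank.
Then next layer: Omar, Pia.
Then next layer: Carol.
Then next layer: Liam.
Nothing further is reachable.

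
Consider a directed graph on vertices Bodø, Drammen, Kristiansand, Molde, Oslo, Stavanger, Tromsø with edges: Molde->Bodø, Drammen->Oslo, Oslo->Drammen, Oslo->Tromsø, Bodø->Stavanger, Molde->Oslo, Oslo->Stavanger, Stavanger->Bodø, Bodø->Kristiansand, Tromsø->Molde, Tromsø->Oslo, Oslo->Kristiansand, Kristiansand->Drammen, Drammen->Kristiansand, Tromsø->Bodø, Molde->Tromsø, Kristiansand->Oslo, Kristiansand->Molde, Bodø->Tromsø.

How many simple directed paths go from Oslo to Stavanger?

7

Oslo→Drammen→Kristiansand→Molde→Bodø→Stavanger
Oslo→Drammen→Kristiansand→Molde→Tromsø→Bodø→Stavanger
Oslo→Kristiansand→Molde→Bodø→Stavanger
Oslo→Kristiansand→Molde→Tromsø→Bodø→Stavanger
Oslo→Stavanger
Oslo→Tromsø→Bodø→Stavanger
Oslo→Tromsø→Molde→Bodø→Stavanger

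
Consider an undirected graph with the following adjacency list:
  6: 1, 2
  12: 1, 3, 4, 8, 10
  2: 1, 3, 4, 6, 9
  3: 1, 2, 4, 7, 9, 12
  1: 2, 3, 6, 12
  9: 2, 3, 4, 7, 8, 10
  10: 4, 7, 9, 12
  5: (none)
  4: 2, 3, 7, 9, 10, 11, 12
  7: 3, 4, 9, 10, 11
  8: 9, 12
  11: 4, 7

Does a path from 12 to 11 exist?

Yes

Explore from 12.
Distance 1: reach 1, 3, 4, 8, 10.
Distance 2: reach 2, 6, 7, 9, 11.
Found 11.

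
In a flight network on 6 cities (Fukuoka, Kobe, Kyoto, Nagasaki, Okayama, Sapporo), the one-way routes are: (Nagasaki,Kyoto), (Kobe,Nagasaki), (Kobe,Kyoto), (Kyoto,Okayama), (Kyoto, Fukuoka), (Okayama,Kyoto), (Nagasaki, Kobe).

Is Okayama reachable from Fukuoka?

No

Fukuoka has no outgoing edges, so nothing is reachable from it.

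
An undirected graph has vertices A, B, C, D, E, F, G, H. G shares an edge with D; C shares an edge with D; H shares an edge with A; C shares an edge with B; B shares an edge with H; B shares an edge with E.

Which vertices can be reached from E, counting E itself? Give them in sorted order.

A, B, C, D, E, G, H

Start at E.
Its neighbours: B.
Then their neighbours: C, H.
Then next layer: A, D.
Then next layer: G.
Nothing further is reachable.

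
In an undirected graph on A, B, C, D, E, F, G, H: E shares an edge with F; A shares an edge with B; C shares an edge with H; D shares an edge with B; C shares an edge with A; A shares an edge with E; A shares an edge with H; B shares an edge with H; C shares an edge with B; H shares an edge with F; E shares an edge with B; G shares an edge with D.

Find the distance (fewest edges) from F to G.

Distance 0: F.
Distance 1: E, H.
Distance 2: A, B, C.
Distance 3: D.
Distance 4: G — contains G.

4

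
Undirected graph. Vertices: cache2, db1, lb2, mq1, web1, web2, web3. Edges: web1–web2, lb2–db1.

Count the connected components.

From cache2: component {cache2}.
From db1: component {db1, lb2}.
From mq1: component {mq1}.
From web1: component {web1, web2}.
From web3: component {web3}.
That's 5 components.

5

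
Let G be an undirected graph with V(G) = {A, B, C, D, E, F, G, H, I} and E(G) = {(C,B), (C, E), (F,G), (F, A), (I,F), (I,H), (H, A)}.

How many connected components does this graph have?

3

From A: component {A, F, G, H, I}.
From B: component {B, C, E}.
From D: component {D}.
That's 3 components.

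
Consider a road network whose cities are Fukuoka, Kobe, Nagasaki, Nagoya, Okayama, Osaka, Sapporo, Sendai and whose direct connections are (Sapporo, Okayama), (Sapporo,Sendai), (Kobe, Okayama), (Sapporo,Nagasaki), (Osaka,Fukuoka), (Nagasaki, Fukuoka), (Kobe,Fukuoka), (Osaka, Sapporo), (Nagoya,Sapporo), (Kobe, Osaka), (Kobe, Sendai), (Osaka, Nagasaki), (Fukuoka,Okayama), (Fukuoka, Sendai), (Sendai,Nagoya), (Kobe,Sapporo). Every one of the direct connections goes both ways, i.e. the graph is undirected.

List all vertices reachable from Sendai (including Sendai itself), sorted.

Start at Sendai.
Its neighbours: Fukuoka, Kobe, Nagoya, Sapporo.
Then their neighbours: Nagasaki, Okayama, Osaka.
Every vertex is now reached.

Fukuoka, Kobe, Nagasaki, Nagoya, Okayama, Osaka, Sapporo, Sendai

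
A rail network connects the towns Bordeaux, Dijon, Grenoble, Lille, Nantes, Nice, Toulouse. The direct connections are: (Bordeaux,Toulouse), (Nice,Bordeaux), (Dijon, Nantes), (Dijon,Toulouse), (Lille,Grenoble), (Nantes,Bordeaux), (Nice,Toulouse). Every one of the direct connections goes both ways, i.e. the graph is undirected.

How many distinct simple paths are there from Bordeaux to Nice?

3

Bordeaux–Nantes–Dijon–Toulouse–Nice
Bordeaux–Nice
Bordeaux–Toulouse–Nice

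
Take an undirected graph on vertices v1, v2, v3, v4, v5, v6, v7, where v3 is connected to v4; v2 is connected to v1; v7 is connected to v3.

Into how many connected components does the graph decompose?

From v1: component {v1, v2}.
From v3: component {v3, v4, v7}.
From v5: component {v5}.
From v6: component {v6}.
That's 4 components.

4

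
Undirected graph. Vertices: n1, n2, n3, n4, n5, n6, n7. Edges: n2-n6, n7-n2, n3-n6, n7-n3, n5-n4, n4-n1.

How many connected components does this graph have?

2

From n1: component {n1, n4, n5}.
From n2: component {n2, n3, n6, n7}.
That's 2 components.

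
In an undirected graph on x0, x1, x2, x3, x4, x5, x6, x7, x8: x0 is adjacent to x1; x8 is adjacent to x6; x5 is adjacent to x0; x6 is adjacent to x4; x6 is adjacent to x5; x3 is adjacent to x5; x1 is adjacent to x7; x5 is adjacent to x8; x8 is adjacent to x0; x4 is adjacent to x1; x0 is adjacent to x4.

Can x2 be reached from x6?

Explore from x6.
Distance 1: reach x4, x5, x8.
Distance 2: reach x0, x1, x3.
Distance 3: reach x7.
The search is exhausted without reaching x2; it lies in a different component.

No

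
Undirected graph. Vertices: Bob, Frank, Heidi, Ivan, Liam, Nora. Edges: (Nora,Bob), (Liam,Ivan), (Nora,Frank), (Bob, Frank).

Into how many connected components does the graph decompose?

From Bob: component {Bob, Frank, Nora}.
From Heidi: component {Heidi}.
From Ivan: component {Ivan, Liam}.
That's 3 components.

3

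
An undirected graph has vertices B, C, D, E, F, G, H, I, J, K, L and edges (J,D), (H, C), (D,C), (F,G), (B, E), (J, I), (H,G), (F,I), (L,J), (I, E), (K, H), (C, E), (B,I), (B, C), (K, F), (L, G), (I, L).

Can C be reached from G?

Yes

Explore from G.
Distance 1: reach F, H, L.
Distance 2: reach C, I, J, K.
Found C.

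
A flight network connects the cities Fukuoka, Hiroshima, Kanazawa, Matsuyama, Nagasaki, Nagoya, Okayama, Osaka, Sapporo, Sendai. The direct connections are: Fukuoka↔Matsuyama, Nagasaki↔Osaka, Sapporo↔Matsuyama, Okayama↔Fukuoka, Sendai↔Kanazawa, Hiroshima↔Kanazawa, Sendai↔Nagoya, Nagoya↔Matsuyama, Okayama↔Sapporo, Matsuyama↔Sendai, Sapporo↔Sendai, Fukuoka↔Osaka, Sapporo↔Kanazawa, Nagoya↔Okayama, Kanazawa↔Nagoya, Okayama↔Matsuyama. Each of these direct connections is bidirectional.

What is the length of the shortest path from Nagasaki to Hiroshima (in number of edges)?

6

Distance 0: Nagasaki.
Distance 1: Osaka.
Distance 2: Fukuoka.
Distance 3: Matsuyama, Okayama.
Distance 4: Nagoya, Sapporo, Sendai.
Distance 5: Kanazawa.
Distance 6: Hiroshima — contains Hiroshima.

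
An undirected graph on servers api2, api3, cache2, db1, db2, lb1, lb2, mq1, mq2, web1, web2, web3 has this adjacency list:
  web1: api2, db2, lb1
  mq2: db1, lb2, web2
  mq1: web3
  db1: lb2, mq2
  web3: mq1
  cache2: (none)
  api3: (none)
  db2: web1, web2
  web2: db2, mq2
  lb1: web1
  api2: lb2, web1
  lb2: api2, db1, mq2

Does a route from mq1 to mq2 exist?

No

Explore from mq1.
Distance 1: reach web3.
The search is exhausted without reaching mq2; it lies in a different component.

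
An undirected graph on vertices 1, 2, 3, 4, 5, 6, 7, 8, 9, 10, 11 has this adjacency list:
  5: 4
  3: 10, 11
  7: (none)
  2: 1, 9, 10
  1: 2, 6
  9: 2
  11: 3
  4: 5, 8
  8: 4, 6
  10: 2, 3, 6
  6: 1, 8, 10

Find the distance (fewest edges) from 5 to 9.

Distance 0: 5.
Distance 1: 4.
Distance 2: 8.
Distance 3: 6.
Distance 4: 1, 10.
Distance 5: 2, 3.
Distance 6: 9, 11 — contains 9.

6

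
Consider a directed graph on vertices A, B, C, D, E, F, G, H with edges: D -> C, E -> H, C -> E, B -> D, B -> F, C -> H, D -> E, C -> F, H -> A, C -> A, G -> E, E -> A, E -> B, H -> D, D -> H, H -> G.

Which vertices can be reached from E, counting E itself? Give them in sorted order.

A, B, C, D, E, F, G, H

Start at E.
Its neighbours: A, B, H.
Then their neighbours: D, F, G.
Then next layer: C.
Every vertex is now reached.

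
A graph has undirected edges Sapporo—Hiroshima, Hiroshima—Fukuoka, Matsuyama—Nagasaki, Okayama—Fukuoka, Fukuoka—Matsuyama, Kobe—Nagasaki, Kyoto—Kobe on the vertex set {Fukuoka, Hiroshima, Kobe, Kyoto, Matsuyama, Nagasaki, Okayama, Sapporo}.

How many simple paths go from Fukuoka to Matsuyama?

1

Fukuoka–Matsuyama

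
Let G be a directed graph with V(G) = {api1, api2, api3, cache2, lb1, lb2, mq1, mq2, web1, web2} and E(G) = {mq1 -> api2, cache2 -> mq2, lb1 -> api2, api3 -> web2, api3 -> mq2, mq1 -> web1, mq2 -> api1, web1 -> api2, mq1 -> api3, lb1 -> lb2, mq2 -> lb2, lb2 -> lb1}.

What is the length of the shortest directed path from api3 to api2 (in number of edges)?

4

Distance 0: api3.
Distance 1: mq2, web2.
Distance 2: api1, lb2.
Distance 3: lb1.
Distance 4: api2 — contains api2.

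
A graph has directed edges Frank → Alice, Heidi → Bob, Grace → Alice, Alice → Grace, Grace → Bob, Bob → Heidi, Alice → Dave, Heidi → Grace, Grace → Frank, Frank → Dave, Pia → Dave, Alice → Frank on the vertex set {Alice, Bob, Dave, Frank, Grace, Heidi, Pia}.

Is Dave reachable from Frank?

Yes

Explore from Frank.
Distance 1: reach Alice, Dave.
Found Dave.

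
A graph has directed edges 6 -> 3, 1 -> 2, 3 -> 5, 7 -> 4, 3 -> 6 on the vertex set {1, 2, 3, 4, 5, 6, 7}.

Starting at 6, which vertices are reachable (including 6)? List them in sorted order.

Start at 6.
Its neighbours: 3.
Then their neighbours: 5.
Nothing further is reachable.

3, 5, 6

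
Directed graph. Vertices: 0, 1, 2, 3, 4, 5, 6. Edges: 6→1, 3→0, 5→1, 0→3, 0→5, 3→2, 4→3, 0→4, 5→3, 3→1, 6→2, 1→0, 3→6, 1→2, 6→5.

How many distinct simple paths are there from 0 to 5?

3

0→3→6→5
0→4→3→6→5
0→5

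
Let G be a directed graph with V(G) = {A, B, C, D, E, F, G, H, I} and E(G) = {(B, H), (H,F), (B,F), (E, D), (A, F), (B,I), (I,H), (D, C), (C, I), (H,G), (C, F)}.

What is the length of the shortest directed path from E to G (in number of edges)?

Distance 0: E.
Distance 1: D.
Distance 2: C.
Distance 3: F, I.
Distance 4: H.
Distance 5: G — contains G.

5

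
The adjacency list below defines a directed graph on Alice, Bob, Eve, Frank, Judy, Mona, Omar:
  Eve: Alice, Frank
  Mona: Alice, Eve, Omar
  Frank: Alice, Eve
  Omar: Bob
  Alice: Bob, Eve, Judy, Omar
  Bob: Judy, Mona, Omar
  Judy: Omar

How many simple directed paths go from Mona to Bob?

Mona→Alice→Bob
Mona→Alice→Judy→Omar→Bob
Mona→Alice→Omar→Bob
Mona→Eve→Alice→Bob
Mona→Eve→Alice→Judy→Omar→Bob
Mona→Eve→Alice→Omar→Bob
Mona→Eve→Frank→Alice→Bob
Mona→Eve→Frank→Alice→Judy→Omar→Bob
Mona→Eve→Frank→Alice→Omar→Bob
Mona→Omar→Bob

10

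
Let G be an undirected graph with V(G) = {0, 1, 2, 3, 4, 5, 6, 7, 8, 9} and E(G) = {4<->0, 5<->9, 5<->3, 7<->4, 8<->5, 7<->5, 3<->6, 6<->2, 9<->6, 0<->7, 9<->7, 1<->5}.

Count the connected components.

From 0: component {0, 1, 2, 3, 4, 5, 6, 7, 8, 9}.
That's 1 component.

1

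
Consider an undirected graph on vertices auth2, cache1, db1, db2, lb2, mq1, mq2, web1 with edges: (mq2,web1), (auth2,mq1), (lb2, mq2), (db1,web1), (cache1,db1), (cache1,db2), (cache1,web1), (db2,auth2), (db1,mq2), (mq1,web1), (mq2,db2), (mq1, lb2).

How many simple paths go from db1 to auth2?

19

db1–cache1–db2–auth2
db1–cache1–db2–mq2–lb2–mq1–auth2
db1–cache1–db2–mq2–web1–mq1–auth2
db1–cache1–web1–mq1–auth2
db1–cache1–web1–mq1–lb2–mq2–db2–auth2
db1–cache1–web1–mq2–db2–auth2
db1–cache1–web1–mq2–lb2–mq1–auth2
db1–mq2–db2–auth2
... and 11 more.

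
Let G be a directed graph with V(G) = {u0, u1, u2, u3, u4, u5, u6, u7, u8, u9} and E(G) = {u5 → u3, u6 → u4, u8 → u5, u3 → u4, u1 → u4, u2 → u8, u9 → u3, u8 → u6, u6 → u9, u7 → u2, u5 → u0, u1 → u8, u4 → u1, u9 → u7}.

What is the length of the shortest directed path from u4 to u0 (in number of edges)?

Distance 0: u4.
Distance 1: u1.
Distance 2: u8.
Distance 3: u5, u6.
Distance 4: u0, u3, u9 — contains u0.

4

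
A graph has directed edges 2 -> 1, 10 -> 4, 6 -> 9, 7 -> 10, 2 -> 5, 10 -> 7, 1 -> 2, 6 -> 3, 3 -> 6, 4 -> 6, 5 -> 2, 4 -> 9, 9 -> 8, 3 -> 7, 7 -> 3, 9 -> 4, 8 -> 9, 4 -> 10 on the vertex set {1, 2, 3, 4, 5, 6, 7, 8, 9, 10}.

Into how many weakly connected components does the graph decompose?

2

From 1: component {1, 2, 5}.
From 3: component {3, 4, 6, 7, 8, 9, 10}.
That's 2 components.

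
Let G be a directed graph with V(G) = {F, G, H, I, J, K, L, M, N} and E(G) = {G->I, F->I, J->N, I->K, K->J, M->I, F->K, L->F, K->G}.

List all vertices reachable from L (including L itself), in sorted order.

Start at L.
Its neighbours: F.
Then their neighbours: I, K.
Then next layer: G, J.
Then next layer: N.
Nothing further is reachable.

F, G, I, J, K, L, N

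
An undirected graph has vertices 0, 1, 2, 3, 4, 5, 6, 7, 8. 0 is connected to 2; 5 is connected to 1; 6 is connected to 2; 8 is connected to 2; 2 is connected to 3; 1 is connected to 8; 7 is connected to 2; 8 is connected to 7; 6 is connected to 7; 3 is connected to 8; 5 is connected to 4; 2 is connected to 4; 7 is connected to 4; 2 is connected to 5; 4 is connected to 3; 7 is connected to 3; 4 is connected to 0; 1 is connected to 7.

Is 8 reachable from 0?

Yes

Explore from 0.
Distance 1: reach 2, 4.
Distance 2: reach 3, 5, 6, 7, 8.
Found 8.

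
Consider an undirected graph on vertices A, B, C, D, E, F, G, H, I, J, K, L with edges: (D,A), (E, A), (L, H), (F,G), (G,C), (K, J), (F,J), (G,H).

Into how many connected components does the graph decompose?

4

From A: component {A, D, E}.
From B: component {B}.
From C: component {C, F, G, H, J, K, L}.
From I: component {I}.
That's 4 components.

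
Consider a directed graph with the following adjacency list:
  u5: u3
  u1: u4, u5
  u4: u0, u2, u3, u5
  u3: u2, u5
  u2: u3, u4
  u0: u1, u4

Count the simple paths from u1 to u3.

4

u1→u4→u2→u3
u1→u4→u3
u1→u4→u5→u3
u1→u5→u3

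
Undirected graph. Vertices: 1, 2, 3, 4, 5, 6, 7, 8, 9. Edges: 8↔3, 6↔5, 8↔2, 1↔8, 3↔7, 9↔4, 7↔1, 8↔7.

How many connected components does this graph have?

From 1: component {1, 2, 3, 7, 8}.
From 4: component {4, 9}.
From 5: component {5, 6}.
That's 3 components.

3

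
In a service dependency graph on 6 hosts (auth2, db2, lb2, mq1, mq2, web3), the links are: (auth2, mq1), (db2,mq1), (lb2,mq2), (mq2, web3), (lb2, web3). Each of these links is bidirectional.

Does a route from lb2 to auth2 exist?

No

Explore from lb2.
Distance 1: reach mq2, web3.
The search is exhausted without reaching auth2; it lies in a different component.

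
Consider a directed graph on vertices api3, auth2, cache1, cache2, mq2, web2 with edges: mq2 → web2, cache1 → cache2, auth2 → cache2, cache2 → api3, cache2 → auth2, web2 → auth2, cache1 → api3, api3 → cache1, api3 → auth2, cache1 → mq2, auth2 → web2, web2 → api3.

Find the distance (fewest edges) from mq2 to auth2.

Distance 0: mq2.
Distance 1: web2.
Distance 2: api3, auth2 — contains auth2.

2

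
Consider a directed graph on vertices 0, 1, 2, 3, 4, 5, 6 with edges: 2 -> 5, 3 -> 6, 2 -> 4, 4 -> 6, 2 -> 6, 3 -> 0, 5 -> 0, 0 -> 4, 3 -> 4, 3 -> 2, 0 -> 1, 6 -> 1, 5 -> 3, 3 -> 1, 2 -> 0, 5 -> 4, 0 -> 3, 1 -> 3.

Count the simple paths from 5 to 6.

5→0→1→3→2→4→6
5→0→1→3→2→6
5→0→1→3→4→6
5→0→1→3→6
5→0→3→2→4→6
5→0→3→2→6
5→0→3→4→6
5→0→3→6
... and 8 more.

16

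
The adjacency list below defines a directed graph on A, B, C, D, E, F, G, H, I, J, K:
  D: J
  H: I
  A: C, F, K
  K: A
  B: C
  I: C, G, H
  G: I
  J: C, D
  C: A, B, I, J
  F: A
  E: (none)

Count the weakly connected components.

From A: component {A, B, C, D, F, G, H, I, J, K}.
From E: component {E}.
That's 2 components.

2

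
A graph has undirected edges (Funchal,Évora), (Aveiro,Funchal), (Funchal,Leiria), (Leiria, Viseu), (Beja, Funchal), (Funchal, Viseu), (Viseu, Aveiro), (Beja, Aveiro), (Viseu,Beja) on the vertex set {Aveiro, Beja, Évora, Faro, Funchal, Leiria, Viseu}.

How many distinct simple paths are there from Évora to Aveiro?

7

Évora–Funchal–Aveiro
Évora–Funchal–Beja–Aveiro
Évora–Funchal–Beja–Viseu–Aveiro
Évora–Funchal–Leiria–Viseu–Aveiro
Évora–Funchal–Leiria–Viseu–Beja–Aveiro
Évora–Funchal–Viseu–Aveiro
Évora–Funchal–Viseu–Beja–Aveiro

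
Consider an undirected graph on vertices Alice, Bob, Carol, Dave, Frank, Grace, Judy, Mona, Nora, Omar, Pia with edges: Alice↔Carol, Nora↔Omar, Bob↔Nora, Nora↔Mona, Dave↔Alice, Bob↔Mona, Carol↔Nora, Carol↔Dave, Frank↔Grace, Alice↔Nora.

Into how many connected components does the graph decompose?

4

From Alice: component {Alice, Bob, Carol, Dave, Mona, Nora, Omar}.
From Frank: component {Frank, Grace}.
From Judy: component {Judy}.
From Pia: component {Pia}.
That's 4 components.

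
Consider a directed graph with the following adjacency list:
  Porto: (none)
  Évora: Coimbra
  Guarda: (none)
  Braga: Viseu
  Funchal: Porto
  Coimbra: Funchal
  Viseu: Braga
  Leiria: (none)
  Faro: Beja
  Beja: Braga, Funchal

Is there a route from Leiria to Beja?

Leiria has no outgoing edges, so nothing is reachable from it.

No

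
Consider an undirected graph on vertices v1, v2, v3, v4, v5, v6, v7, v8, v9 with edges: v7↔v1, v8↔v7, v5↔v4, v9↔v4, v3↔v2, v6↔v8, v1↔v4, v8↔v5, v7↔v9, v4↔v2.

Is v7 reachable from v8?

Explore from v8.
Distance 1: reach v5, v6, v7.
Found v7.

Yes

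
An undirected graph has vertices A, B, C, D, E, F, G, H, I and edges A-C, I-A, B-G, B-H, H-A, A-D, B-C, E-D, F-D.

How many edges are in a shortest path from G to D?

Distance 0: G.
Distance 1: B.
Distance 2: C, H.
Distance 3: A.
Distance 4: D, I — contains D.

4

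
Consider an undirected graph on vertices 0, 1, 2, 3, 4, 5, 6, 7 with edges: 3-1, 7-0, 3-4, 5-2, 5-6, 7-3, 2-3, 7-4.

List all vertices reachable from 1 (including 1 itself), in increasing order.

0, 1, 2, 3, 4, 5, 6, 7

Start at 1.
Its neighbours: 3.
Then their neighbours: 2, 4, 7.
Then next layer: 0, 5.
Then next layer: 6.
Every vertex is now reached.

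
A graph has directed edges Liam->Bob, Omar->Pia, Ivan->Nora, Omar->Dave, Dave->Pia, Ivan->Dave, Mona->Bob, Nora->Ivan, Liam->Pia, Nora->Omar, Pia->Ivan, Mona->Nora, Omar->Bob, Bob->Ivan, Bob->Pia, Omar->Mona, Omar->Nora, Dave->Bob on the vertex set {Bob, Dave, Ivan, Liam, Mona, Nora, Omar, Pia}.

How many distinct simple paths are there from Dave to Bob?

3

Dave→Bob
Dave→Pia→Ivan→Nora→Omar→Bob
Dave→Pia→Ivan→Nora→Omar→Mona→Bob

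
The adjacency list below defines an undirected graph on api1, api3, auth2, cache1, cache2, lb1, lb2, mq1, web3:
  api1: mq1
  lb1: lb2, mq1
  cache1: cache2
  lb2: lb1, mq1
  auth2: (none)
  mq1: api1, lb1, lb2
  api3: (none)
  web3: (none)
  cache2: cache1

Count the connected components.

From api1: component {api1, lb1, lb2, mq1}.
From api3: component {api3}.
From auth2: component {auth2}.
From cache1: component {cache1, cache2}.
From web3: component {web3}.
That's 5 components.

5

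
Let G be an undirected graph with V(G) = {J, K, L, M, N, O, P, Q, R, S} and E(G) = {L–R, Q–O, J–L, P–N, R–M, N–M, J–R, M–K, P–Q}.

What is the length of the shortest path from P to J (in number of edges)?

Distance 0: P.
Distance 1: N, Q.
Distance 2: M, O.
Distance 3: K, R.
Distance 4: J, L — contains J.

4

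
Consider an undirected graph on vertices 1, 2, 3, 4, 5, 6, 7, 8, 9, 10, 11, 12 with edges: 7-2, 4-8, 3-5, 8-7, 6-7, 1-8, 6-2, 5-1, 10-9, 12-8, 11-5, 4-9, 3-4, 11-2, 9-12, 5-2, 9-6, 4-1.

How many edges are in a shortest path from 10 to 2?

3

Distance 0: 10.
Distance 1: 9.
Distance 2: 4, 6, 12.
Distance 3: 1, 2, 3, 7, 8 — contains 2.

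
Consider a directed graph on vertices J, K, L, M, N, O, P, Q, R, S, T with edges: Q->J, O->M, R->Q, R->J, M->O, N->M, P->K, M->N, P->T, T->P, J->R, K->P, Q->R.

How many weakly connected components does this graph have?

5

From J: component {J, Q, R}.
From K: component {K, P, T}.
From L: component {L}.
From M: component {M, N, O}.
From S: component {S}.
That's 5 components.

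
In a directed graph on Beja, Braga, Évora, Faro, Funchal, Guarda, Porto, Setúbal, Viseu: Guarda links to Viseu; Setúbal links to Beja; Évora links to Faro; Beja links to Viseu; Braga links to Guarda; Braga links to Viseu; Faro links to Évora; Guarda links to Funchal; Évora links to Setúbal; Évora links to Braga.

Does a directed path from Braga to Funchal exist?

Yes

Explore from Braga.
Distance 1: reach Guarda, Viseu.
Distance 2: reach Funchal.
Found Funchal.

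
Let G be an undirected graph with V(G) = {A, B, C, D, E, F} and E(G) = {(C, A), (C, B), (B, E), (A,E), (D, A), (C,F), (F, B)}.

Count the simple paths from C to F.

C–A–E–B–F
C–B–F
C–F

3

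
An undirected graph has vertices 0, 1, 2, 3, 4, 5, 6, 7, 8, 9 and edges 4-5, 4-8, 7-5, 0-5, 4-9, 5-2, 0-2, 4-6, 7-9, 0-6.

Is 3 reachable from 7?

Explore from 7.
Distance 1: reach 5, 9.
Distance 2: reach 0, 2, 4.
Distance 3: reach 6, 8.
The search is exhausted without reaching 3; it lies in a different component.

No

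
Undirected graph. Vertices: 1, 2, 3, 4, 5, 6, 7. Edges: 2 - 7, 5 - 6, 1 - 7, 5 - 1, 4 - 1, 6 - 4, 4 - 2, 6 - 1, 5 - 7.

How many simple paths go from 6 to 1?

6–1
6–4–1
6–4–2–7–1
6–4–2–7–5–1
6–5–1
6–5–7–1
6–5–7–2–4–1

7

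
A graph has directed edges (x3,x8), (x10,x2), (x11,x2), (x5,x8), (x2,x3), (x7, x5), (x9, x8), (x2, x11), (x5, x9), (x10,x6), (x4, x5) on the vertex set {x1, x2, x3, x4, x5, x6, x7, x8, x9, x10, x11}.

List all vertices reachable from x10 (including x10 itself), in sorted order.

x2, x3, x6, x8, x10, x11

Start at x10.
Its neighbours: x2, x6.
Then their neighbours: x3, x11.
Then next layer: x8.
Nothing further is reachable.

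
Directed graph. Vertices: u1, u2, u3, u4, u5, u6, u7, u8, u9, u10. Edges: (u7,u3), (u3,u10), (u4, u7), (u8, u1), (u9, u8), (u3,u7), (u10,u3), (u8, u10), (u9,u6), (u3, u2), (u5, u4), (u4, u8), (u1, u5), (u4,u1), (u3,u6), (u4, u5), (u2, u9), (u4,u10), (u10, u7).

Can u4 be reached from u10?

Explore from u10.
Distance 1: reach u3, u7.
Distance 2: reach u2, u6.
Distance 3: reach u9.
Distance 4: reach u8.
Distance 5: reach u1.
Distance 6: reach u5.
Distance 7: reach u4.
Found u4.

Yes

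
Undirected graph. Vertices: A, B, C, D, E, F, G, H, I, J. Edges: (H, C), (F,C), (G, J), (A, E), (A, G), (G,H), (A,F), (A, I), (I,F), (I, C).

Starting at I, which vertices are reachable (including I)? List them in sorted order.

A, C, E, F, G, H, I, J

Start at I.
Its neighbours: A, C, F.
Then their neighbours: E, G, H.
Then next layer: J.
Nothing further is reachable.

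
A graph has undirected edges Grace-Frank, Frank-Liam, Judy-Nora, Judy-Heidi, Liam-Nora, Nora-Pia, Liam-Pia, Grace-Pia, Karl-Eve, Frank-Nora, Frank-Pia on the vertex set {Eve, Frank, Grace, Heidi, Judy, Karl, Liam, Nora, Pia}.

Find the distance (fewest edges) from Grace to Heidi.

Distance 0: Grace.
Distance 1: Frank, Pia.
Distance 2: Liam, Nora.
Distance 3: Judy.
Distance 4: Heidi — contains Heidi.

4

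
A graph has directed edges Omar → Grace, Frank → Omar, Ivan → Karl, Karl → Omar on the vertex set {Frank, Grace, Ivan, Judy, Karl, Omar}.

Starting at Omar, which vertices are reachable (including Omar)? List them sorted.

Grace, Omar

Start at Omar.
Its neighbours: Grace.
Nothing further is reachable.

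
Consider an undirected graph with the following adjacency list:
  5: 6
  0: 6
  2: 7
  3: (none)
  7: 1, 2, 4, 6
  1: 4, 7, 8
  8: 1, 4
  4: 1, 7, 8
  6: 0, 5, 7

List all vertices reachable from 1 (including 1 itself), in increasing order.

0, 1, 2, 4, 5, 6, 7, 8

Start at 1.
Its neighbours: 4, 7, 8.
Then their neighbours: 2, 6.
Then next layer: 0, 5.
Nothing further is reachable.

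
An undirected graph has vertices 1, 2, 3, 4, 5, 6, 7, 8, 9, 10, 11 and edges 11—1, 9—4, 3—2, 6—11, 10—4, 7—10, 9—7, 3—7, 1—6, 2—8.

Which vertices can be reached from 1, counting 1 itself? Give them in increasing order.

Start at 1.
Its neighbours: 6, 11.
Nothing further is reachable.

1, 6, 11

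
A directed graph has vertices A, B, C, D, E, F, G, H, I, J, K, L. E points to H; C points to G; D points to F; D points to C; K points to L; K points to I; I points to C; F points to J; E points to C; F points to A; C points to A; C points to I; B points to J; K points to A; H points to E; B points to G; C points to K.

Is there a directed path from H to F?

Explore from H.
Distance 1: reach E.
Distance 2: reach C.
Distance 3: reach A, G, I, K.
Distance 4: reach L.
The search from H is exhausted; no directed path reaches F.

No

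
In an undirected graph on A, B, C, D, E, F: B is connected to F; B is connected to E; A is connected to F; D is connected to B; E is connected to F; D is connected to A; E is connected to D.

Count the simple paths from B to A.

B–D–A
B–D–E–F–A
B–E–D–A
B–E–F–A
B–F–A
B–F–E–D–A

6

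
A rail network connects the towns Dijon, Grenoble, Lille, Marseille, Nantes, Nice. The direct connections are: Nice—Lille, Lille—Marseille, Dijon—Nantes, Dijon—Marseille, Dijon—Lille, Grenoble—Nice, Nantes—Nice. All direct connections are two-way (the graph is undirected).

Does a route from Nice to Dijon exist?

Yes

Explore from Nice.
Distance 1: reach Grenoble, Lille, Nantes.
Distance 2: reach Dijon, Marseille.
Found Dijon.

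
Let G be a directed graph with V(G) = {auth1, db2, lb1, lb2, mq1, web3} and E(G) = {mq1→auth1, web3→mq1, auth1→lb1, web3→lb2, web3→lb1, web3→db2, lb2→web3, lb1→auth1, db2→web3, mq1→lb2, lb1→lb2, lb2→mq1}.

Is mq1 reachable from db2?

Yes

Explore from db2.
Distance 1: reach web3.
Distance 2: reach lb1, lb2, mq1.
Found mq1.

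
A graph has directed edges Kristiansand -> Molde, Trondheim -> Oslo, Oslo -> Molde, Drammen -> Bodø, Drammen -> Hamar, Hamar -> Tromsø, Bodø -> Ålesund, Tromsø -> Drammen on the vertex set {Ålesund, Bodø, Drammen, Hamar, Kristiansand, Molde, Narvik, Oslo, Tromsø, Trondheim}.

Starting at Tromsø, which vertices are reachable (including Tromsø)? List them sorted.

Start at Tromsø.
Its neighbours: Drammen.
Then their neighbours: Bodø, Hamar.
Then next layer: Ålesund.
Nothing further is reachable.

Ålesund, Bodø, Drammen, Hamar, Tromsø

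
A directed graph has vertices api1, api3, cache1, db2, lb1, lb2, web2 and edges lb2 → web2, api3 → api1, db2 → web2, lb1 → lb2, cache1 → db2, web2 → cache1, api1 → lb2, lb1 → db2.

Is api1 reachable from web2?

Explore from web2.
Distance 1: reach cache1.
Distance 2: reach db2.
The search from web2 is exhausted; no directed path reaches api1.

No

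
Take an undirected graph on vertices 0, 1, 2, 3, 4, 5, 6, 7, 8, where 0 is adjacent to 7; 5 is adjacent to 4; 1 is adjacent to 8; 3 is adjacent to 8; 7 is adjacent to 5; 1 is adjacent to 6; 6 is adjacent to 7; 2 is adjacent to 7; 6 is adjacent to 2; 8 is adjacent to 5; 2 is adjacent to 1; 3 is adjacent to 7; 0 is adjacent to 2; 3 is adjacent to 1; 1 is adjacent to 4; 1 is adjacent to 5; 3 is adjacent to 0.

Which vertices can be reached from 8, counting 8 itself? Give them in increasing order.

Start at 8.
Its neighbours: 1, 3, 5.
Then their neighbours: 0, 2, 4, 6, 7.
Every vertex is now reached.

0, 1, 2, 3, 4, 5, 6, 7, 8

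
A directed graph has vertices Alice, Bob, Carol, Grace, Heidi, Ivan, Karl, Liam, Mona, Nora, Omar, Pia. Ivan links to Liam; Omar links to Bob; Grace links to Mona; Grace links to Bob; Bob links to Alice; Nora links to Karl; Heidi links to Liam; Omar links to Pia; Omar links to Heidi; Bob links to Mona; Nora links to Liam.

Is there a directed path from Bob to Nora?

No

Explore from Bob.
Distance 1: reach Alice, Mona.
The search from Bob is exhausted; no directed path reaches Nora.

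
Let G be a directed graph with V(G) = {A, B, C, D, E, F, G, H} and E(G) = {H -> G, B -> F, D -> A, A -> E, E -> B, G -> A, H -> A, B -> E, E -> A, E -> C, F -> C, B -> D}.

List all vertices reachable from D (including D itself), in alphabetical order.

A, B, C, D, E, F

Start at D.
Its neighbours: A.
Then their neighbours: E.
Then next layer: B, C.
Then next layer: F.
Nothing further is reachable.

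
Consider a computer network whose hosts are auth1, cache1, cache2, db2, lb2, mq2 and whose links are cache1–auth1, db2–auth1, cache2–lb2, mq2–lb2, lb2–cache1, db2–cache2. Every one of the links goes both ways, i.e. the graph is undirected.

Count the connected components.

From auth1: component {auth1, cache1, cache2, db2, lb2, mq2}.
That's 1 component.

1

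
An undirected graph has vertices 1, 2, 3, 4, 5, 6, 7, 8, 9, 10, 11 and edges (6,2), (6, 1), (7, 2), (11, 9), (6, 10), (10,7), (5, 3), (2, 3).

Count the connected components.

4

From 1: component {1, 2, 3, 5, 6, 7, 10}.
From 4: component {4}.
From 8: component {8}.
From 9: component {9, 11}.
That's 4 components.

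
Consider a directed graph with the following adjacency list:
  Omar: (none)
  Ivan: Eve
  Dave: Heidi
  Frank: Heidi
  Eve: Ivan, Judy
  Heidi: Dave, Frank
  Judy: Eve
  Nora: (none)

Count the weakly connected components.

From Dave: component {Dave, Frank, Heidi}.
From Eve: component {Eve, Ivan, Judy}.
From Nora: component {Nora}.
From Omar: component {Omar}.
That's 4 components.

4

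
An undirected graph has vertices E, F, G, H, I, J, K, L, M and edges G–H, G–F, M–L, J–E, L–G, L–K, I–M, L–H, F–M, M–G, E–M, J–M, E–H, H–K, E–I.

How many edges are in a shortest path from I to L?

2

Distance 0: I.
Distance 1: E, M.
Distance 2: F, G, H, J, L — contains L.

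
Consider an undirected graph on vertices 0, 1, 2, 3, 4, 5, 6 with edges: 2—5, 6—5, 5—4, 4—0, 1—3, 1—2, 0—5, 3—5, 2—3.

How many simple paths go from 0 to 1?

8

0–4–5–2–1
0–4–5–2–3–1
0–4–5–3–1
0–4–5–3–2–1
0–5–2–1
0–5–2–3–1
0–5–3–1
0–5–3–2–1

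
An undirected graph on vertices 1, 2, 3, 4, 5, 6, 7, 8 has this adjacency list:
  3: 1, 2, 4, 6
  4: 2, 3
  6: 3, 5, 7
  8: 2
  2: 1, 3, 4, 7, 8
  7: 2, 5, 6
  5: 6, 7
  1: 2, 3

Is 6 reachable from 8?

Yes

Explore from 8.
Distance 1: reach 2.
Distance 2: reach 1, 3, 4, 7.
Distance 3: reach 5, 6.
Found 6.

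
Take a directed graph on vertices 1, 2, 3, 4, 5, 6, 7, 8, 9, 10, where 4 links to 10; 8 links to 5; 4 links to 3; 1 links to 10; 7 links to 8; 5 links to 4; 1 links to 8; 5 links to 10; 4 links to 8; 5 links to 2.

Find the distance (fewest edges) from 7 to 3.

4

Distance 0: 7.
Distance 1: 8.
Distance 2: 5.
Distance 3: 2, 4, 10.
Distance 4: 3 — contains 3.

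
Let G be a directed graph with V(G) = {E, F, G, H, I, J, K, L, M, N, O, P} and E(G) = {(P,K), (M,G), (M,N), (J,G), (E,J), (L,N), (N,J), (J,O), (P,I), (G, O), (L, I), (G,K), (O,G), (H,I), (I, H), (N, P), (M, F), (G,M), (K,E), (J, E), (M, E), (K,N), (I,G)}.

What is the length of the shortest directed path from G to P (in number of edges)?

Distance 0: G.
Distance 1: K, M, O.
Distance 2: E, F, N.
Distance 3: J, P — contains P.

3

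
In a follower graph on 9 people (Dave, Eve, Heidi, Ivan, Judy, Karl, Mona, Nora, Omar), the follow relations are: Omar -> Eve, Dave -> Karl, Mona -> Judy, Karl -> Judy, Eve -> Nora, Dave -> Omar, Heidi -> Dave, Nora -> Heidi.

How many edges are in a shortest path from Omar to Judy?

6

Distance 0: Omar.
Distance 1: Eve.
Distance 2: Nora.
Distance 3: Heidi.
Distance 4: Dave.
Distance 5: Karl.
Distance 6: Judy — contains Judy.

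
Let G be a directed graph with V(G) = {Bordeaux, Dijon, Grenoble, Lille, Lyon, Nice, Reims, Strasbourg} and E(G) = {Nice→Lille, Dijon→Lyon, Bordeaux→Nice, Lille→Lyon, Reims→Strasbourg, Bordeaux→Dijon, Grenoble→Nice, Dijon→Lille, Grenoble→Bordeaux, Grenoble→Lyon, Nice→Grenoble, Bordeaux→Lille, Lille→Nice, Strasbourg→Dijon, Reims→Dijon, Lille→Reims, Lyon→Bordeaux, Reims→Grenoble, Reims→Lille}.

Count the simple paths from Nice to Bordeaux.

7

Nice→Grenoble→Bordeaux
Nice→Grenoble→Lyon→Bordeaux
Nice→Lille→Lyon→Bordeaux
Nice→Lille→Reims→Dijon→Lyon→Bordeaux
Nice→Lille→Reims→Grenoble→Bordeaux
Nice→Lille→Reims→Grenoble→Lyon→Bordeaux
Nice→Lille→Reims→Strasbourg→Dijon→Lyon→Bordeaux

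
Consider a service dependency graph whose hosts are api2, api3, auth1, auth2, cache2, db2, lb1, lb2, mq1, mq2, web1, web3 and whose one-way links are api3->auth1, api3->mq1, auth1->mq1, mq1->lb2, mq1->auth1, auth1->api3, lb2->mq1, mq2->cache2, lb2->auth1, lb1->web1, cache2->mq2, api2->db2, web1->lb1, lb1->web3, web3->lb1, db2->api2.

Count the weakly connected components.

5

From api2: component {api2, db2}.
From api3: component {api3, auth1, lb2, mq1}.
From auth2: component {auth2}.
From cache2: component {cache2, mq2}.
From lb1: component {lb1, web1, web3}.
That's 5 components.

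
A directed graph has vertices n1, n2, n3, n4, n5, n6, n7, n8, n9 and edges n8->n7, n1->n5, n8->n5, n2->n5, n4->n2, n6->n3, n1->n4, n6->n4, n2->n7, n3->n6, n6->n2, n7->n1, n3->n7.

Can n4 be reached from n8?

Yes

Explore from n8.
Distance 1: reach n5, n7.
Distance 2: reach n1.
Distance 3: reach n4.
Found n4.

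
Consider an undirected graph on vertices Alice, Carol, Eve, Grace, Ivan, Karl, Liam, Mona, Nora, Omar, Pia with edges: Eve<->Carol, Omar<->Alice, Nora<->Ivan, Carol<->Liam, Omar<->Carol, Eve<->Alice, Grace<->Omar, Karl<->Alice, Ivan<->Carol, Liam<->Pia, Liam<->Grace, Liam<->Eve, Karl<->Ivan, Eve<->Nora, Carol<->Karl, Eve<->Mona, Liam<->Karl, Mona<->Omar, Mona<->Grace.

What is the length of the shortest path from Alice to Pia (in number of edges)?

Distance 0: Alice.
Distance 1: Eve, Karl, Omar.
Distance 2: Carol, Grace, Ivan, Liam, Mona, Nora.
Distance 3: Pia — contains Pia.

3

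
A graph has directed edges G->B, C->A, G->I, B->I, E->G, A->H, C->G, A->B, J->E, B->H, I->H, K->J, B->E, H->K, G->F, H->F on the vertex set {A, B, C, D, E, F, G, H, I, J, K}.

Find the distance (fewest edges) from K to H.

5

Distance 0: K.
Distance 1: J.
Distance 2: E.
Distance 3: G.
Distance 4: B, F, I.
Distance 5: H — contains H.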